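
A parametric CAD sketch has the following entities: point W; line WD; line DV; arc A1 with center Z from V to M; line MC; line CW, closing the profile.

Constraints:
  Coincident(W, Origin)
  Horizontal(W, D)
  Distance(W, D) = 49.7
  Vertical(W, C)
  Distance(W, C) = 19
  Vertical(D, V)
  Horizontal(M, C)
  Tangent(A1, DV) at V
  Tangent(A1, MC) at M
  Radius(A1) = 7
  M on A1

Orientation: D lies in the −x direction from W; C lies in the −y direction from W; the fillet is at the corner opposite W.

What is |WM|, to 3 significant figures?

46.7

The virtual corner opposite W is at (-49.7, -19.0). The tangent condition forces ZV to be normal to DV and A1 meets MC tangentially, so ZM is at right angles to MC, with radius 7.0, so the center Z sits 7.0 in from both sides at Z = (-42.7, -12.0). That places the tangent points at V = (-49.7, -12.0) on DV and M = (-42.7, -19.0) on MC. Then |WM| = |M − W| = 46.7.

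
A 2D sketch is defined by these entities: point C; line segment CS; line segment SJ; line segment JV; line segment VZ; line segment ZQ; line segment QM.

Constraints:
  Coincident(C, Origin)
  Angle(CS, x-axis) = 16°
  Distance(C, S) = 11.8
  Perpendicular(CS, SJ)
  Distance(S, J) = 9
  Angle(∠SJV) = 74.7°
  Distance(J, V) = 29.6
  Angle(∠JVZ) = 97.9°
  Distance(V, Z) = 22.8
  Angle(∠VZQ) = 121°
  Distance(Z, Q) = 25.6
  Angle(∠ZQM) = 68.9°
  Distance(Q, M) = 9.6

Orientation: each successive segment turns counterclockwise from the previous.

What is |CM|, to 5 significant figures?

24.264

∠VZQ = 121.0° gives ZQ at -7.6000° from the x-axis; with |ZQ| = 25.6, Q = (18.000, -27.784). ∠ZQM = 68.9° gives QM at 103.50° from the x-axis; with |QM| = 9.6, M = (15.759, -18.450). Then |CM| = |M − C| = 24.264.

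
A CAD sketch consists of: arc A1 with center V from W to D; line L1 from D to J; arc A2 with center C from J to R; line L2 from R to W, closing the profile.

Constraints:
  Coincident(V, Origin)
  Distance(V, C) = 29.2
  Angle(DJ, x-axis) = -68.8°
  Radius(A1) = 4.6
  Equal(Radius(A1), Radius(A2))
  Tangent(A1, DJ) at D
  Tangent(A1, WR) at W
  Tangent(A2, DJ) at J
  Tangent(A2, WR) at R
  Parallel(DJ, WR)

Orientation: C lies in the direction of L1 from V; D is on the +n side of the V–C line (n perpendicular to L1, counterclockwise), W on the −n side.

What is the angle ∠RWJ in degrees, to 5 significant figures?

17.488°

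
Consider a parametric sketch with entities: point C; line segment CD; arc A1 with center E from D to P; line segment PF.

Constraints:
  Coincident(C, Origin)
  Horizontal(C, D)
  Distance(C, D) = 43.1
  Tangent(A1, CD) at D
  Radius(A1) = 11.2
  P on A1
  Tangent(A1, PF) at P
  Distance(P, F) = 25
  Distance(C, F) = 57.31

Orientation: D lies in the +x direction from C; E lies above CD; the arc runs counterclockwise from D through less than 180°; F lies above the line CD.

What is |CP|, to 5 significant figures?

55.564

Checks: |EP| = 11.20 ✓; ∠(EP, PF) = 90.00° ✓; |PF| = 25.00 ✓; |CF| = 57.31 ✓.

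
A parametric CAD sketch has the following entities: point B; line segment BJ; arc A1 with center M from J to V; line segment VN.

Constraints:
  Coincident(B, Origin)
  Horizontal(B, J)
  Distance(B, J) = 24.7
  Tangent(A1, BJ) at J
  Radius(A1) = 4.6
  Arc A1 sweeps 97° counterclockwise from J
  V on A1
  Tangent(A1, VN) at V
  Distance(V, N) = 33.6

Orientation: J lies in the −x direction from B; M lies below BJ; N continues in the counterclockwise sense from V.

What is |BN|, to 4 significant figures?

46.01

B is at the origin; B and J share the same y with |BJ| = 24.7 and J on the −x side, so J = (-24.70, 0.000). Tangency of A1 to BJ means the radius MJ is perpendicular to BJ, so M = J + (0, -4.6) = (-24.70, -4.600). On A1, J sits at bearing 90° from M; a 97° counterclockwise sweep puts V at bearing 187°, so V = M + 4.6·(cos 187°, sin 187°) = (-29.27, -5.161). A1 meets VN tangentially, so MV is at right angles to VN, so VN runs along (−sin 187°, cos 187°); with |VN| = 33.6, N = (-25.17, -38.51). Then |BN| = |N − B| = 46.01.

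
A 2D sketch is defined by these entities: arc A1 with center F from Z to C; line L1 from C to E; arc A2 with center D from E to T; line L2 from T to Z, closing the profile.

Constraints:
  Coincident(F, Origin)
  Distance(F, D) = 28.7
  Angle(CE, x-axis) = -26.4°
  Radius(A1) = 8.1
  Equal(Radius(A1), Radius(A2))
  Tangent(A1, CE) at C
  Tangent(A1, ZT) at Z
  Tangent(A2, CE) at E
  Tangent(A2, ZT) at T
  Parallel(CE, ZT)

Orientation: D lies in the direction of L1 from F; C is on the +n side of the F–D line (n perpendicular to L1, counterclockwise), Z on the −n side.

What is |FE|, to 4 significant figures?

29.82

The slot axis is L1's direction at -26.4°, so u = (cos -26.4°, sin -26.4°) = (0.8957, -0.4446) and n = (−sin -26.4°, cos -26.4°) = (0.4446, 0.8957). F is at the origin and D lies 28.7 along u from F, so D = 28.7·u = (25.71, -12.76). Tangency of A1 to both parallel lines with radius 8.1 puts C and Z at F ± 8.1·n: C = (3.602, 7.255), Z = (-3.602, -7.255). Equal radii place E and T the same way about D: E = D + 8.1·n = (29.31, -5.506), T = D − 8.1·n = (22.11, -20.02). Then |FE| = |E − F| = 29.82.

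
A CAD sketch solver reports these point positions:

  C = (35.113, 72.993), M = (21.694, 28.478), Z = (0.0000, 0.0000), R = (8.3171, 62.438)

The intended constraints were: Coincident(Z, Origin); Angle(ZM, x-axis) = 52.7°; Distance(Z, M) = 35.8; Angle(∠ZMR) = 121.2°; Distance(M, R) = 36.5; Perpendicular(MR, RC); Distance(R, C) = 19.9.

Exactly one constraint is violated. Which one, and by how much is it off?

Distance(R, C) = 19.9 — off by 8.90.

Z = (0.00, 0.00) ✓; ZM at 52.70° ✓; |ZM| = 35.80 ✓; ∠ZMR = 121.2° ✓; |MR| = 36.50 ✓; ∠(MR, RC) = 90.00° ✓; |RC| = 28.80 ✗.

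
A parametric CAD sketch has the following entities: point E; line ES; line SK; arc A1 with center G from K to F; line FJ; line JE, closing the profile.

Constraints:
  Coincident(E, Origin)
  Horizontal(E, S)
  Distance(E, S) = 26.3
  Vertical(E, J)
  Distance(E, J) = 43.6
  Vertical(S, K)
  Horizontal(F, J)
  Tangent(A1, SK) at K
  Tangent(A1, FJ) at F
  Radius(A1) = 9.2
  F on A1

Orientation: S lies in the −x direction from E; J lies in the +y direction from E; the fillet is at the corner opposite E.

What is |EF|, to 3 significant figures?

46.8

E is at the origin; ES is horizontal with |ES| = 26.3 and S on the −x side, so S = (-26.3, 0.00). EJ is vertical with |EJ| = 43.6 and J on the +y side, so J = (0.00, 43.6). The virtual corner opposite E is at (-26.3, 43.6). Tangency of A1 to SK means the radius GK is perpendicular to SK and A1 meets FJ tangentially, so GF is at right angles to FJ, with radius 9.2, so the center G sits 9.2 in from both sides at G = (-17.1, 34.4). That places the tangent points at K = (-26.3, 34.4) on SK and F = (-17.1, 43.6) on FJ. Then |EF| = |F − E| = 46.8.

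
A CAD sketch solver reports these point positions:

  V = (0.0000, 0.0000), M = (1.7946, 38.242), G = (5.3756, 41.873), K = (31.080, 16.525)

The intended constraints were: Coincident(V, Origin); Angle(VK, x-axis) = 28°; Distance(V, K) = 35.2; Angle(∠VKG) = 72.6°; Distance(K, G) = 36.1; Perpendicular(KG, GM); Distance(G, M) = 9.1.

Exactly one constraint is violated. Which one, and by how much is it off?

Distance(G, M) = 9.1 — off by 4.00.

V = (0.00, 0.00) ✓; VK at 28.00° ✓; |VK| = 35.20 ✓; ∠VKG = 72.60° ✓; |KG| = 36.10 ✓; ∠(KG, GM) = 90.00° ✓; |GM| = 5.100 ✗.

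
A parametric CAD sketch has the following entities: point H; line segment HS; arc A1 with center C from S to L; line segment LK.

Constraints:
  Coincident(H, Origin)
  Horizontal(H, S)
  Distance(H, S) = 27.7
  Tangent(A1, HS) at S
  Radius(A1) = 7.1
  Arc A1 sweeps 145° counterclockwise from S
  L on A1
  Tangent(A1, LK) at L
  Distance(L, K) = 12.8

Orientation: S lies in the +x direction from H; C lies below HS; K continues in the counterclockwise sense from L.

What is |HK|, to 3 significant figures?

39.7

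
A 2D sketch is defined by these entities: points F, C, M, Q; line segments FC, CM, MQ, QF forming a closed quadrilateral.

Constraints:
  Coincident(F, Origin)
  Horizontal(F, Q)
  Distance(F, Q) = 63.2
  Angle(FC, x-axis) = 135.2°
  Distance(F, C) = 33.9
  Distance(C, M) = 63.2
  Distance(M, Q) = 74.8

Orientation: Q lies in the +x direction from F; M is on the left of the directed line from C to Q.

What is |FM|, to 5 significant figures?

68.709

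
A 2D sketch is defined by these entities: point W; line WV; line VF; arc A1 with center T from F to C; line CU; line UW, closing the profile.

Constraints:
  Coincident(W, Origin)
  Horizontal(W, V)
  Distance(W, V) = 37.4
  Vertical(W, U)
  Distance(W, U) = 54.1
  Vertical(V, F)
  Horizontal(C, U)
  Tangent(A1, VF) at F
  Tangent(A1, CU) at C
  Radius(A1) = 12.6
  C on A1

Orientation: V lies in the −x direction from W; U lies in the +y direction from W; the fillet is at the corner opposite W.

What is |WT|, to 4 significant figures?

48.35

W and U share the same x with |WU| = 54.1 and U on the +y side, so U = (0.000, 54.10). The virtual corner opposite W is at (-37.40, 54.10). Since A1 is tangent to VF there, TF ⟂ VF and the tangent condition forces TC to be normal to CU, with radius 12.6, so the center T sits 12.6 in from both sides at T = (-24.80, 41.50). Then |WT| = |T − W| = 48.35.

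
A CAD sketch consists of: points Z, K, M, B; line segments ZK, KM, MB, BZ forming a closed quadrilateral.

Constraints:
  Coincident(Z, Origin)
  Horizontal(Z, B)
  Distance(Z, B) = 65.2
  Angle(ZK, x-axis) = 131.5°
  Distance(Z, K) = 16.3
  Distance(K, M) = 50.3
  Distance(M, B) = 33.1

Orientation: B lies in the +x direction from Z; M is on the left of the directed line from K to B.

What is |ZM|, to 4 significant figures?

43.76

Checks: |KM| = 50.30 ✓; |MB| = 33.10 ✓.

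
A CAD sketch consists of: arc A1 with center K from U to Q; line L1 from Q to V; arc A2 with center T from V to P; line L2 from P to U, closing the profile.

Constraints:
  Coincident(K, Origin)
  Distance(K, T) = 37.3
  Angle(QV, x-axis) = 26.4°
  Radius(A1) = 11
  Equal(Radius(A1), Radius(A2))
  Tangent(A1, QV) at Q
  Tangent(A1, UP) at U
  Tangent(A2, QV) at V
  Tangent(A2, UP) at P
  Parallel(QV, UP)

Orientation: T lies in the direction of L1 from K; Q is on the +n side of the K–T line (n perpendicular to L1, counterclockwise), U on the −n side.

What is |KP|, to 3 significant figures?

38.9

The slot axis is L1's direction at 26.4°, so u = (cos 26.4°, sin 26.4°) = (0.896, 0.445) and n = (−sin 26.4°, cos 26.4°) = (-0.445, 0.896). K is at the origin and T lies 37.3 along u from K, so T = 37.3·u = (33.4, 16.6). Tangency of A1 to both parallel lines with radius 11.0 puts Q and U at K ± 11.0·n: Q = (-4.89, 9.85), U = (4.89, -9.85). Equal radii place V and P the same way about T: V = T + 11.0·n = (28.5, 26.4), P = T − 11.0·n = (38.3, 6.73). Then |KP| = |P − K| = 38.9.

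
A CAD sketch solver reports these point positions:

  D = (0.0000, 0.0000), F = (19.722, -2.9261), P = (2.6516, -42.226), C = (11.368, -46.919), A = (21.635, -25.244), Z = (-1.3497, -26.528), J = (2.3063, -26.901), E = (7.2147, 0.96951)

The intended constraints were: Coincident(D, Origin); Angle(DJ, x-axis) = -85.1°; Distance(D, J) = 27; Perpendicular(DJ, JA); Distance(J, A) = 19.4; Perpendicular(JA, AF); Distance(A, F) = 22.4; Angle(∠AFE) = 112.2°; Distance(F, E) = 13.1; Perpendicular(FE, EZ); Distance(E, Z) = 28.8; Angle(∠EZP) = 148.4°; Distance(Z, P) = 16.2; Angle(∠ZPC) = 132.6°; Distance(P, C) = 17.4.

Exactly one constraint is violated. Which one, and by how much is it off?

Distance(P, C) = 17.4 — off by 7.50.

D = (0.00, 0.00) ✓; DJ at -85.10° ✓; |DJ| = 27.00 ✓; ∠(DJ, JA) = 90.00° ✓; |JA| = 19.40 ✓; ∠(JA, AF) = 90.00° ✓; |AF| = 22.40 ✓; ∠AFE = 112.2° ✓; |FE| = 13.10 ✓; ∠(FE, EZ) = 90.00° ✓; |EZ| = 28.80 ✓; ∠EZP = 148.4° ✓; |ZP| = 16.20 ✓; ∠ZPC = 132.6° ✓; |PC| = 9.899 ✗.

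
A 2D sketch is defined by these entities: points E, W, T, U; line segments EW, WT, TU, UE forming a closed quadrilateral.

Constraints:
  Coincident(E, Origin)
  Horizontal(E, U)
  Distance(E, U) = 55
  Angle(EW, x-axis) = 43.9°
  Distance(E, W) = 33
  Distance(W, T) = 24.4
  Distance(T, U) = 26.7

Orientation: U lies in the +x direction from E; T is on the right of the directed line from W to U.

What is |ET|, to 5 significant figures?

28.343

E is at the origin; EU is horizontal with |EU| = 55.0 and U in +x, so U = (55.0, 0). EW runs at 43.9° with |EW| = 33.0, so W = (23.778, 22.882). T is determined by |WT| = 24.4 and |TU| = 26.7 together: it lies at the intersection of circle(W, 24.4) and circle(U, 26.7). With |WU| = 38.709, the foot of the radical line on WU is 17.836 from W and the perpendicular offset is √(24.4² − 17.836²) = 16.650. Taking the right-of-WU solution: T = (28.322, -1.0909).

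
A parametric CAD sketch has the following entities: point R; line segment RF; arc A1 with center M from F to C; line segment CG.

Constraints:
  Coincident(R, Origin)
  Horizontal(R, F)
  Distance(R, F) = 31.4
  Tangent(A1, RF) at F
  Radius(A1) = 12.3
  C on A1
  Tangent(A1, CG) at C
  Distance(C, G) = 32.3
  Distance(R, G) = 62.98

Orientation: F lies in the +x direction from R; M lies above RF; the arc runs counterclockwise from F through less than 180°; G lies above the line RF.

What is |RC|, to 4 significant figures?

45.26

Checks: R = (0.00, 0.00) ✓; |MC| = 12.30 ✓; ∠(MC, CG) = 90.00° ✓; |CG| = 32.30 ✓; |RG| = 62.98 ✓.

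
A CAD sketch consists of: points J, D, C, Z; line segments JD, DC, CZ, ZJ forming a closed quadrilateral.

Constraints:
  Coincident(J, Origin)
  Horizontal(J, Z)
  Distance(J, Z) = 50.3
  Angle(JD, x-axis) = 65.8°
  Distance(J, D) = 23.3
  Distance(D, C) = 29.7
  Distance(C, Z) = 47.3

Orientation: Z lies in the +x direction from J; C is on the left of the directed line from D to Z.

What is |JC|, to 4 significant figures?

52.25

J is at the origin; JZ is horizontal with |JZ| = 50.3 and Z in +x, so Z = (50.3, 0). JD runs at 65.8° with |JD| = 23.3, so D = (9.551, 21.25). C is determined by |DC| = 29.7 and |CZ| = 47.3 together: it lies at the intersection of circle(D, 29.7) and circle(Z, 47.3). With |DZ| = 45.96, the foot of the radical line on DZ is 8.235 from D and the perpendicular offset is √(29.7² − 8.235²) = 28.54. Taking the left-of-DZ solution: C = (30.05, 42.75).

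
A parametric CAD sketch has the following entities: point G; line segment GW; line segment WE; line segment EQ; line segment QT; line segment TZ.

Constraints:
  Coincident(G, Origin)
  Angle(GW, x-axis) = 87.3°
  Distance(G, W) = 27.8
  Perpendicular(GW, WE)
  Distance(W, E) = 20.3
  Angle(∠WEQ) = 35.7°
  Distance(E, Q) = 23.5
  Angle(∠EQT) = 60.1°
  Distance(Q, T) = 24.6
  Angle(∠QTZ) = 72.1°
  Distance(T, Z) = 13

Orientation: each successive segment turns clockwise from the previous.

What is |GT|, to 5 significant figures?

38.582

∠WEQ = 35.7° gives EQ at -147.00° from the x-axis; with |EQ| = 23.5, Q = (1.8783, 14.014). ∠EQT = 60.1° gives QT at 93.100° from the x-axis; with |QT| = 24.6, T = (0.54793, 38.578). Then |GT| = |T − G| = 38.582.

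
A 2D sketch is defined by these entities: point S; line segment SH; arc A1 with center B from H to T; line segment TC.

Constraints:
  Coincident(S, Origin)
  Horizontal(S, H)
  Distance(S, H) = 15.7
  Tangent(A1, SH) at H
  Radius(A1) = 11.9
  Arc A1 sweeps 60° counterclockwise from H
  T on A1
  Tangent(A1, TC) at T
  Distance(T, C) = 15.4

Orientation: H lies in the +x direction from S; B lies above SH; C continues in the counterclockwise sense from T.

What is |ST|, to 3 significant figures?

26.7

S is at the origin; S and H share the same y with |SH| = 15.7 and H on the +x side, so H = (15.7, 0.00). The tangent condition forces BH to be normal to SH, so B = H + (0, 11.9) = (15.7, 11.9). On A1, H sits at bearing -90° from B; a 60° counterclockwise sweep puts T at bearing -30°, so T = B + 11.9·(cos -30°, sin -30°) = (26.0, 5.95). Then |ST| = |T − S| = 26.7.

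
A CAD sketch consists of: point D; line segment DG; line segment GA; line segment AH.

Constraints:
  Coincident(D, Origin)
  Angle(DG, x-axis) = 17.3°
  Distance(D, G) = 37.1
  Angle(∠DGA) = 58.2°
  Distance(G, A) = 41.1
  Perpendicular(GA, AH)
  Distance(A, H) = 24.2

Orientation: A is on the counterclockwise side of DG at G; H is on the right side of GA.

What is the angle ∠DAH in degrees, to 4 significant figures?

145.6°

∠DGA = 58.2°, so GA runs at 17.3° + (180° − 58.2°) = 139.1° from the x-axis; with |GA| = 41.1, A = G + 41.1·(cos 139.1°, sin 139.1°) = (4.356, 37.94). The perpendicularity gives AH at right angles to GA; with |AH| = 24.2 on the right of GA, H = A + 24.2·(0.6547, 0.7559) = (20.20, 56.23). Then cos ∠DAH = AD·AH / (|AD||AH|), giving 145.6°.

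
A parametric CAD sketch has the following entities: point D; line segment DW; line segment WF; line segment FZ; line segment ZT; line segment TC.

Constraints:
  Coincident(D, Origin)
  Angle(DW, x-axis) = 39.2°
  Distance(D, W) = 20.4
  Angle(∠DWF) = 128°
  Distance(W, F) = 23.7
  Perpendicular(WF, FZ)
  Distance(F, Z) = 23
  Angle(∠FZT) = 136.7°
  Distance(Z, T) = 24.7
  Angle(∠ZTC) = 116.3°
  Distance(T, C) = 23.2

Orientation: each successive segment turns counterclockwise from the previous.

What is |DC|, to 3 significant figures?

18.3

∠FZT = 136.7° gives ZT at -136° from the x-axis; with |ZT| = 24.7, T = (-25.3, 18.8). ∠ZTC = 116.3° gives TC at -71.8° from the x-axis; with |TC| = 23.2, C = (-18.1, -3.25). Then |DC| = |C − D| = 18.3.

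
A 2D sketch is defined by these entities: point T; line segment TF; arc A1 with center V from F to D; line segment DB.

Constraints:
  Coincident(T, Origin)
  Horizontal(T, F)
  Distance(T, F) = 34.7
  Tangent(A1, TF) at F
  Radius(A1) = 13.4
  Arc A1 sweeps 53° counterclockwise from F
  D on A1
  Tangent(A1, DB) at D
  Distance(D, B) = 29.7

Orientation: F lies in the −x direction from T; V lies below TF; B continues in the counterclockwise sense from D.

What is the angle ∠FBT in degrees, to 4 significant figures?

20.81°

T is at the origin; T and F share the same y with |TF| = 34.7 and F on the −x side, so F = (-34.70, 0.000). Since A1 is tangent to TF there, VF ⟂ TF, so V = F + (0, -13.4) = (-34.70, -13.40). On A1, F sits at bearing 90° from V; a 53° counterclockwise sweep puts D at bearing 143°, so D = V + 13.4·(cos 143°, sin 143°) = (-45.40, -5.336). Since A1 is tangent to DB there, VD ⟂ DB, so DB runs along (−sin 143°, cos 143°); with |DB| = 29.7, B = (-63.28, -29.06). Then cos ∠FBT = BF·BT / (|BF||BT|), giving 20.81°.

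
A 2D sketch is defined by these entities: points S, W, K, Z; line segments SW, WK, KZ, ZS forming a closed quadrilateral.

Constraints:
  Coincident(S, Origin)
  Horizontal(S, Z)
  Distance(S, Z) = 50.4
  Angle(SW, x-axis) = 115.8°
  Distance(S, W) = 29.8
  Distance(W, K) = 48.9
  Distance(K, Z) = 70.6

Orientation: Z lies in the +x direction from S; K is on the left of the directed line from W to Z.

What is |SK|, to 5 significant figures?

66.359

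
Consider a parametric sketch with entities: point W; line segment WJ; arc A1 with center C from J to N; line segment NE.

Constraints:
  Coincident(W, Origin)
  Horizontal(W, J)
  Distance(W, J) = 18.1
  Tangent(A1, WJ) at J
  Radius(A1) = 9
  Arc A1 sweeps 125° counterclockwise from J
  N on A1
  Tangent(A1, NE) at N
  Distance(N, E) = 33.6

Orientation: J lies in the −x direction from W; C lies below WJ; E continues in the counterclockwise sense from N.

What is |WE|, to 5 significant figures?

42.144

On A1, J sits at bearing 90° from C; a 125° counterclockwise sweep puts N at bearing 215°, so N = C + 9.0·(cos 215°, sin 215°) = (-25.472, -14.162). Tangency of A1 to NE means the radius CN is perpendicular to NE, so NE runs along (−sin 215°, cos 215°); with |NE| = 33.6, E = (-6.2002, -41.686). Then |WE| = |E − W| = 42.144.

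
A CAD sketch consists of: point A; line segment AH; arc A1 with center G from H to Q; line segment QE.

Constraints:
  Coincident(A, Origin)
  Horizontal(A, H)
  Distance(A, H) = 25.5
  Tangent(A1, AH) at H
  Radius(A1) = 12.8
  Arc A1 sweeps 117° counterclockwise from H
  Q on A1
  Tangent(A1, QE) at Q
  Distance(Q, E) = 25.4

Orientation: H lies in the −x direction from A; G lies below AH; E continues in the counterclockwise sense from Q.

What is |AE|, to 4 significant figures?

48.42

A is at the origin; AH is horizontal with |AH| = 25.5 and H on the −x side, so H = (-25.50, 0.000). The tangent condition forces GH to be normal to AH, so G = H + (0, -12.8) = (-25.50, -12.80). On A1, H sits at bearing 90° from G; a 117° counterclockwise sweep puts Q at bearing 207°, so Q = G + 12.8·(cos 207°, sin 207°) = (-36.90, -18.61). A1 meets QE tangentially, so GQ is at right angles to QE, so QE runs along (−sin 207°, cos 207°); with |QE| = 25.4, E = (-25.37, -41.24). Then |AE| = |E − A| = 48.42.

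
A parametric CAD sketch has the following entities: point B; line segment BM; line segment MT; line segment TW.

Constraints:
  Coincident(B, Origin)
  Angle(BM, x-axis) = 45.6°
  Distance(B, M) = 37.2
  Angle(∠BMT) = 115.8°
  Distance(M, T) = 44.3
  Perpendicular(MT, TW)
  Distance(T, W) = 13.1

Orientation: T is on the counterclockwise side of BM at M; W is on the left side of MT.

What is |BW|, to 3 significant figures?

63.8

B is at the origin; BM runs at 45.6° with length 37.2, so M = 37.2·(cos 45.6°, sin 45.6°) = (26.0, 26.6). ∠BMT = 115.8°, so MT runs at 45.6° + (180° − 115.8°) = 110° from the x-axis; with |MT| = 44.3, T = M + 44.3·(cos 110°, sin 110°) = (11.0, 68.3). MT is perpendicular to TW; with |TW| = 13.1 on the left of MT, W = T + 13.1·(-0.941, -0.339) = (-1.30, 63.8). Then |BW| = |W − B| = 63.8.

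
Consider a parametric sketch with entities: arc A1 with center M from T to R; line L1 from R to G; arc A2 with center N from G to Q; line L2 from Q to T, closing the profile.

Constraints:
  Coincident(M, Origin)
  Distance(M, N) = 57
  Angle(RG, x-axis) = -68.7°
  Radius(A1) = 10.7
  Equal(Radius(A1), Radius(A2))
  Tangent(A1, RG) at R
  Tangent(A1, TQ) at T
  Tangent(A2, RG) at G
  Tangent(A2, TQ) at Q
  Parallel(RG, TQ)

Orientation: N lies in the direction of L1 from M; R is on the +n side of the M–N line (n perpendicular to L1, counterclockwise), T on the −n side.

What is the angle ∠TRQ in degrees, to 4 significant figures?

69.42°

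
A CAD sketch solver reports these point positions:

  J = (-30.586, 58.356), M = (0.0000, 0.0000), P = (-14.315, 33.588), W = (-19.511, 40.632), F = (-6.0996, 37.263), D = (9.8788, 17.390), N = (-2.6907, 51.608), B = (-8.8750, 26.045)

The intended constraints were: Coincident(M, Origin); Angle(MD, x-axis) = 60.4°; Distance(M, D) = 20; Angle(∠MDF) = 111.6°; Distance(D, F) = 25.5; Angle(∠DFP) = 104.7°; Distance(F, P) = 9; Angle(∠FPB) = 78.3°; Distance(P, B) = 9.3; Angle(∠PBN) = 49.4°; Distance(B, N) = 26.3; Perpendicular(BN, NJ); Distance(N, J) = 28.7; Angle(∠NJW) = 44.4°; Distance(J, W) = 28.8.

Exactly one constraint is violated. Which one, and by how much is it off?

Distance(J, W) = 28.8 — off by 7.90.

M = (0.00, 0.00) ✓; MD at 60.40° ✓; |MD| = 20.00 ✓; ∠MDF = 111.6° ✓; |DF| = 25.50 ✓; ∠DFP = 104.7° ✓; |FP| = 9.000 ✓; ∠FPB = 78.30° ✓; |PB| = 9.300 ✓; ∠PBN = 49.40° ✓; |BN| = 26.30 ✓; ∠(BN, NJ) = 90.00° ✓; |NJ| = 28.70 ✓; ∠NJW = 44.40° ✓; |JW| = 20.90 ✗.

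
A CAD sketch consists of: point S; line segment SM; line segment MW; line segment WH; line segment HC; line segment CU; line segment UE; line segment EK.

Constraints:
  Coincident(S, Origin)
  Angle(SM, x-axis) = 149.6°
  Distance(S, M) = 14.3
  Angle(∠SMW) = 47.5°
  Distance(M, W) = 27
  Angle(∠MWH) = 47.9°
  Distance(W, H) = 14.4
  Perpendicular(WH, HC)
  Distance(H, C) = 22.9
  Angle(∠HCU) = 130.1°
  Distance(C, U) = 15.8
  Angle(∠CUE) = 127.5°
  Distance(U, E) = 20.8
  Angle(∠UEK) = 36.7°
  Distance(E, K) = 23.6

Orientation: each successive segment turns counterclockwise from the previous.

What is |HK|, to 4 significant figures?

21.81

S is at the origin; SM runs at 149.6° with length 14.3, so M = (-12.33, 7.236). ∠SMW = 47.5° gives MW at -77.90° from the x-axis; with |MW| = 27.0, W = (-6.674, -19.16). ∠MWH = 47.9° gives WH at 54.20° from the x-axis; with |WH| = 14.4, H = (1.749, -7.485). The perpendicularity gives HC at right angles to WH, so HC runs at 144.2°; with |HC| = 22.9, C = (-16.82, 5.911). ∠HCU = 130.1° gives CU at -165.9° from the x-axis; with |CU| = 15.8, U = (-32.15, 2.062). ∠CUE = 127.5° gives UE at -113.4° from the x-axis; with |UE| = 20.8, E = (-40.41, -17.03). ∠UEK = 36.7° gives EK at 29.90° from the x-axis; with |EK| = 23.6, K = (-19.95, -5.263). Then |HK| = |K − H| = 21.81.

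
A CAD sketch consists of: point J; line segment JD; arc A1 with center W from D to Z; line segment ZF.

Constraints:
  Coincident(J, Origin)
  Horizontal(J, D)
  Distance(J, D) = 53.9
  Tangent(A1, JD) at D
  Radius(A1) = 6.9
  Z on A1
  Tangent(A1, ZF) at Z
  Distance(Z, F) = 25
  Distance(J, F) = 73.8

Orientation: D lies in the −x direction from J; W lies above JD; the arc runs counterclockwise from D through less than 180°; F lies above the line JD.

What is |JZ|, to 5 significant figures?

50.770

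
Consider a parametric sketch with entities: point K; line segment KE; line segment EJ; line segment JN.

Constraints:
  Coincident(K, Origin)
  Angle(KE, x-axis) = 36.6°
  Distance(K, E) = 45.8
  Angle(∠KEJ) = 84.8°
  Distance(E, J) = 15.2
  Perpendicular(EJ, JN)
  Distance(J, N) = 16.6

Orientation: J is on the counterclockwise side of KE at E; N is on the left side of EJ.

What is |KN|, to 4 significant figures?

31.04

∠KEJ = 84.8°, so EJ runs at 36.6° + (180° − 84.8°) = 131.8° from the x-axis; with |EJ| = 15.2, J = E + 15.2·(cos 131.8°, sin 131.8°) = (26.64, 38.64). EJ is perpendicular to JN; with |JN| = 16.6 on the left of EJ, N = J + 16.6·(-0.7455, -0.6665) = (14.26, 27.57). Then |KN| = |N − K| = 31.04.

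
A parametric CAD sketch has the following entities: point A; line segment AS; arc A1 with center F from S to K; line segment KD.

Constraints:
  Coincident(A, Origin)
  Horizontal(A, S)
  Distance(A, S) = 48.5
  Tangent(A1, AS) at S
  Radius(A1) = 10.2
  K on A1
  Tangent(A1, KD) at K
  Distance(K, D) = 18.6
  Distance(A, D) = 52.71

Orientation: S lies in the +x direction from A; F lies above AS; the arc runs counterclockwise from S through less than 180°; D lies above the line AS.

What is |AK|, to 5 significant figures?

58.443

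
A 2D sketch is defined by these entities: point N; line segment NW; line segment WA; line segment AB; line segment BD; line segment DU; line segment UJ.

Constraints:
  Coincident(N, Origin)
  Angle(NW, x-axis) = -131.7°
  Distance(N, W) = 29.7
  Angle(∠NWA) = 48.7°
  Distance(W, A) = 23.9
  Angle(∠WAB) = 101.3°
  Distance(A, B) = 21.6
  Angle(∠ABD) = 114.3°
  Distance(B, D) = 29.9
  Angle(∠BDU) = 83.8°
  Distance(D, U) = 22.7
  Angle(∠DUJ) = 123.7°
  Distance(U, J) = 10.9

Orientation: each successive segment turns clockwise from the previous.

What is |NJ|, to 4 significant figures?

25.66

N is at the origin; NW runs at -131.7° with length 29.7, so W = (-19.76, -22.18). ∠NWA = 48.7° gives WA at 97.00° from the x-axis; with |WA| = 23.9, A = (-22.67, 1.547). ∠WAB = 101.3° gives AB at 18.30° from the x-axis; with |AB| = 21.6, B = (-2.162, 8.329). ∠ABD = 114.3° gives BD at -47.40° from the x-axis; with |BD| = 29.9, D = (18.08, -13.68). ∠BDU = 83.8° gives DU at -143.6° from the x-axis; with |DU| = 22.7, U = (-0.1949, -27.15). ∠DUJ = 123.7° gives UJ at 160.1° from the x-axis; with |UJ| = 10.9, J = (-10.44, -23.44). Then |NJ| = |J − N| = 25.66.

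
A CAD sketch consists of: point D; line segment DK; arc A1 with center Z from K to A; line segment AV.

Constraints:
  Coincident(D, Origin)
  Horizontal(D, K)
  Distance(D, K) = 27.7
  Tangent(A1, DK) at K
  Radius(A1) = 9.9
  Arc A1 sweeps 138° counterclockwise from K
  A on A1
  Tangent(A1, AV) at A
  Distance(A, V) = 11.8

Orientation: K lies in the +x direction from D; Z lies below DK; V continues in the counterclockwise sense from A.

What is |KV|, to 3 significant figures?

25.2

D is at the origin; DK is horizontal with |DK| = 27.7 and K on the +x side, so K = (27.7, 0.00). Tangency of A1 to DK means the radius ZK is perpendicular to DK, so Z = K + (0, -9.9) = (27.7, -9.90). On A1, K sits at bearing 90° from Z; a 138° counterclockwise sweep puts A at bearing 228°, so A = Z + 9.9·(cos 228°, sin 228°) = (21.1, -17.3). Tangency of A1 to AV means the radius ZA is perpendicular to AV, so AV runs along (−sin 228°, cos 228°); with |AV| = 11.8, V = (29.8, -25.2). Then |KV| = |V − K| = 25.2.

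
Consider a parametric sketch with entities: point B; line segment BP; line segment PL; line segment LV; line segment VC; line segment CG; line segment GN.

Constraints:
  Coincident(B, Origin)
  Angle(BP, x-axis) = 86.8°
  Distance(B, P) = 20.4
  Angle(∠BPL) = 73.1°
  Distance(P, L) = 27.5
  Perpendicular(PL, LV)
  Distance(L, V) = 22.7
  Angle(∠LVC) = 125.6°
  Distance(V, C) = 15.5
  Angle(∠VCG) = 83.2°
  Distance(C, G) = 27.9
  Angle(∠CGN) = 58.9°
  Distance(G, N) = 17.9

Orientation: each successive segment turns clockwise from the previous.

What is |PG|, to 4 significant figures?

7.418

∠LVC = 125.6° gives VC at -164.5° from the x-axis; with |VC| = 15.5, C = (4.227, -14.54). ∠VCG = 83.2° gives CG at 98.70° from the x-axis; with |CG| = 27.9, G = (0.006327, 13.04). Then |PG| = |G − P| = 7.418.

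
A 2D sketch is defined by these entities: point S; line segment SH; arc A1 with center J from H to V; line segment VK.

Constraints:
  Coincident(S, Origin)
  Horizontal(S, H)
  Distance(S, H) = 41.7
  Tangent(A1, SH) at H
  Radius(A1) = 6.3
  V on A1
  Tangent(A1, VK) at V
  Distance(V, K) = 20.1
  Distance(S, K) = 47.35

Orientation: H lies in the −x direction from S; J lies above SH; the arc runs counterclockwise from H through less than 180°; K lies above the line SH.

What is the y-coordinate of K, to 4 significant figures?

27.16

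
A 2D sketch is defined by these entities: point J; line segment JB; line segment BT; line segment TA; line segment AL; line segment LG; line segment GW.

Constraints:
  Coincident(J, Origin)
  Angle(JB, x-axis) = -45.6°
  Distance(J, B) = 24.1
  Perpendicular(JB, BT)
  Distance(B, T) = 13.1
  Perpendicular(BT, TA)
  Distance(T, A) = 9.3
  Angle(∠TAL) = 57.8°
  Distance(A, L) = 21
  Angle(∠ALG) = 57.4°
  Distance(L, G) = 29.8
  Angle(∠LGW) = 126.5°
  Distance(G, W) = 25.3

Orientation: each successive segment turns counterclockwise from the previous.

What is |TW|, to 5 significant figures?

31.576

∠ALG = 57.4° gives LG at 19.200° from the x-axis; with |LG| = 29.8, G = (42.990, -12.037). ∠LGW = 126.5° gives GW at 72.700° from the x-axis; with |GW| = 25.3, W = (50.514, 12.119). Then |TW| = |W − T| = 31.576.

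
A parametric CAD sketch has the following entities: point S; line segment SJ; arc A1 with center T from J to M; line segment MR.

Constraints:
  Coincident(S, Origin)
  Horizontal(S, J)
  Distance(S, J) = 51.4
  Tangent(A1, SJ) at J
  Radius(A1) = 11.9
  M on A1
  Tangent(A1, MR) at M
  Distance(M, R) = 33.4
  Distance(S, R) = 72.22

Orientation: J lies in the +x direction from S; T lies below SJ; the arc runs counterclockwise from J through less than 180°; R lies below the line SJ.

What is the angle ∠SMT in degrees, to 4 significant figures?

132.5°

S is at the origin; SJ is horizontal with |SJ| = 51.4 and J on the +x side, so J = (51.40, 0.000). The tangent condition forces TJ to be normal to SJ, so T = J + (0, -11.9) = (51.40, -11.90). Since TM ⟂ MR (tangency), |TR| = √(11.9² + 33.4²) = 35.46 regardless of where M sits on A1. So R lies on both circle(S, 72.22) and circle(T, 35.46); the below-SJ intersection is R = (54.66, -47.21). M is the foot of the tangent from R: M = (40.60, -16.91).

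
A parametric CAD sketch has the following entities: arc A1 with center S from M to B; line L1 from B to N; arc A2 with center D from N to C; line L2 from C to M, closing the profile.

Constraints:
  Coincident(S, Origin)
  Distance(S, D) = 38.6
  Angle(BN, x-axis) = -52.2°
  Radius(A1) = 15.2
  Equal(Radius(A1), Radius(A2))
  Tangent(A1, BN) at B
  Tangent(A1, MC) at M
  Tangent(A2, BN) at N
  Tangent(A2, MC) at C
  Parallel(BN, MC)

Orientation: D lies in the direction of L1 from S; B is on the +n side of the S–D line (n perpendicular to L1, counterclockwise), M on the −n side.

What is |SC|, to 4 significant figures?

41.48

The slot axis is L1's direction at -52.2°, so u = (cos -52.2°, sin -52.2°) = (0.6129, -0.7902) and n = (−sin -52.2°, cos -52.2°) = (0.7902, 0.6129). S is at the origin and D lies 38.6 along u from S, so D = 38.6·u = (23.66, -30.50). Tangency of A1 to both parallel lines with radius 15.2 puts B and M at S ± 15.2·n: B = (12.01, 9.316), M = (-12.01, -9.316). Equal radii place N and C the same way about D: N = D + 15.2·n = (35.67, -21.18), C = D − 15.2·n = (11.65, -39.82). Then |SC| = |C − S| = 41.48.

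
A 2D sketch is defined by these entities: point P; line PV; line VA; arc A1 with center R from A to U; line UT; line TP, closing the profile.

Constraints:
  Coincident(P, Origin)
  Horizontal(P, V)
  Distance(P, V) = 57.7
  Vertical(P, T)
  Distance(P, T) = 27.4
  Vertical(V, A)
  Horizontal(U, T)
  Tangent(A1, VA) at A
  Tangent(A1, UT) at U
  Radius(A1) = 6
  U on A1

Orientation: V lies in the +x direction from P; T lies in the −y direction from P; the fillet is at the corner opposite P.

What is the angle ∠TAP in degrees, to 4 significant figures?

26.29°

P is at the origin; PV is horizontal with |PV| = 57.7 and V on the +x side, so V = (57.70, 0.000). P and T share the same x with |PT| = 27.4 and T on the −y side, so T = (0.000, -27.40). The virtual corner opposite P is at (57.70, -27.40). The tangent condition forces RA to be normal to VA and tangency of A1 to UT means the radius RU is perpendicular to UT, with radius 6.0, so the center R sits 6.0 in from both sides at R = (51.70, -21.40). That places the tangent points at A = (57.70, -21.40) on VA and U = (51.70, -27.40) on UT. Then cos ∠TAP = AT·AP / (|AT||AP|), giving 26.29°.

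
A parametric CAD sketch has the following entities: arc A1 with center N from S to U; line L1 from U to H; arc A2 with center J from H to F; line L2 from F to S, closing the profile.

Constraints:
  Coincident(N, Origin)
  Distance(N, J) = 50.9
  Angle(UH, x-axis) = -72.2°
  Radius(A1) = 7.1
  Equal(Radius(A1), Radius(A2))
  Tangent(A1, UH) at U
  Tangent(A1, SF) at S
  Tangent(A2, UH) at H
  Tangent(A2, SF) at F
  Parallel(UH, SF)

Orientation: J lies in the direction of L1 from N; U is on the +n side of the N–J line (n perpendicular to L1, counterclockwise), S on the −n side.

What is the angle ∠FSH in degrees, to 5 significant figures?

15.588°

The slot axis is L1's direction at -72.2°, so u = (cos -72.2°, sin -72.2°) = (0.30570, -0.95213) and n = (−sin -72.2°, cos -72.2°) = (0.95213, 0.30570). N is at the origin and J lies 50.9 along u from N, so J = 50.9·u = (15.560, -48.463). Tangency of A1 to both parallel lines with radius 7.1 puts U and S at N ± 7.1·n: U = (6.7601, 2.1704), S = (-6.7601, -2.1704). Equal radii place H and F the same way about J: H = J + 7.1·n = (22.320, -46.293), F = J − 7.1·n = (8.7998, -50.634). Then cos ∠FSH = SF·SH / (|SF||SH|), giving 15.588°.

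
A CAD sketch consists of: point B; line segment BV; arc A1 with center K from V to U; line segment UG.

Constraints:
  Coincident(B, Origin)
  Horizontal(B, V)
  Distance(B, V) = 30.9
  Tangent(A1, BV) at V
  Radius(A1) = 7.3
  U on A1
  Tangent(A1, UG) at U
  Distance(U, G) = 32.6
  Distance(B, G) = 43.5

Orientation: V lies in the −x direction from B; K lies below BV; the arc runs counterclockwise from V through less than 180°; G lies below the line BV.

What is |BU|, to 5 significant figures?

38.729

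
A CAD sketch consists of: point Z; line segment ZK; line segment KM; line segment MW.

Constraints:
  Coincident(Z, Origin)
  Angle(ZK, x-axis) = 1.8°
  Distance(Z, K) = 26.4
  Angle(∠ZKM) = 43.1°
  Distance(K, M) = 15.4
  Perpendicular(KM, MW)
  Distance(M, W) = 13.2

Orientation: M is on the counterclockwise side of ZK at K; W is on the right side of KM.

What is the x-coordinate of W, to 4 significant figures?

23.53

∠ZKM = 43.1°, so KM runs at 1.8° + (180° − 43.1°) = 138.7° from the x-axis; with |KM| = 15.4, M = K + 15.4·(cos 138.7°, sin 138.7°) = (14.82, 10.99). KM is perpendicular to MW; with |MW| = 13.2 on the right of KM, W = M + 13.2·(0.6600, 0.7513) = (23.53, 20.91). So W.x = 23.53.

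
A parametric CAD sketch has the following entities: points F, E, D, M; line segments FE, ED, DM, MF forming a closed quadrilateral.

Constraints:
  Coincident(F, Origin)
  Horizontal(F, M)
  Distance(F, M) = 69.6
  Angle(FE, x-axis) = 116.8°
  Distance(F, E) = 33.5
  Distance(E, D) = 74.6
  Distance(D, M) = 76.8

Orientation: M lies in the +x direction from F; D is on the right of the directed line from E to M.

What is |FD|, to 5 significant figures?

42.200

F is at the origin; F and M share the same y with |FM| = 69.6 and M in +x, so M = (69.6, 0). FE runs at 116.8° with |FE| = 33.5, so E = (-15.104, 29.902). D is determined by |ED| = 74.6 and |DM| = 76.8 together: it lies at the intersection of circle(E, 74.6) and circle(M, 76.8). With |EM| = 89.827, the foot of the radical line on EM is 43.060 from E and the perpendicular offset is √(74.6² − 43.060²) = 60.918. Taking the right-of-EM solution: D = (5.2211, -41.876).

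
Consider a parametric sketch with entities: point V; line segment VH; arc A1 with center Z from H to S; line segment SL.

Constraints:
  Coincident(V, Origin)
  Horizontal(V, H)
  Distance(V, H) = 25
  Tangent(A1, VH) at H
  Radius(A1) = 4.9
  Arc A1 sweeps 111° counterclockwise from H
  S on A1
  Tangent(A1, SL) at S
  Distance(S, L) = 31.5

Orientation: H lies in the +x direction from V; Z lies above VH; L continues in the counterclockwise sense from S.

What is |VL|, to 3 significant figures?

40.4

On A1, H sits at bearing -90° from Z; a 111° counterclockwise sweep puts S at bearing 21°, so S = Z + 4.9·(cos 21°, sin 21°) = (29.6, 6.66). A1 meets SL tangentially, so ZS is at right angles to SL, so SL runs along (−sin 21°, cos 21°); with |SL| = 31.5, L = (18.3, 36.1). Then |VL| = |L − V| = 40.4.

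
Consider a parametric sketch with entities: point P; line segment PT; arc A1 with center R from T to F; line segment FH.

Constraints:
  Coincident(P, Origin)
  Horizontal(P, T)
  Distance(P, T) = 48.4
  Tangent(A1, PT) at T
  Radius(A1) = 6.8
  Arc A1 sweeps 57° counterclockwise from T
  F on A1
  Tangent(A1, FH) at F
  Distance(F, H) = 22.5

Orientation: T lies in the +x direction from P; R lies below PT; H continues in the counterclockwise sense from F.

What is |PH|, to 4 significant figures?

37.54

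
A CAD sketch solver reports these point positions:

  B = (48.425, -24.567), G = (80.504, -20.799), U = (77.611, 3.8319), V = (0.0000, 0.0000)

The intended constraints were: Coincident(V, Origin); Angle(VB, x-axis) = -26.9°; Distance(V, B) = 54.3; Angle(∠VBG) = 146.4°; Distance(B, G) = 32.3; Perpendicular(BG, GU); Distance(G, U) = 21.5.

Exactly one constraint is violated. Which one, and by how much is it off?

Distance(G, U) = 21.5 — off by 3.30.

V = (0.00, 0.00) ✓; VB at -26.90° ✓; |VB| = 54.30 ✓; ∠VBG = 146.4° ✓; |BG| = 32.30 ✓; ∠(BG, GU) = 90.00° ✓; |GU| = 24.80 ✗.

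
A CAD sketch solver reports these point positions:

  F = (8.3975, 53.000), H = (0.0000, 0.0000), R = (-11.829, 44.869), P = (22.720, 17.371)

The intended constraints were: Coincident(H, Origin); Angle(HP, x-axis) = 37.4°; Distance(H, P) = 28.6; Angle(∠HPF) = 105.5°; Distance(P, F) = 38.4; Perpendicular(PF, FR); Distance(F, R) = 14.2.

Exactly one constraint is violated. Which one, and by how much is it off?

Distance(F, R) = 14.2 — off by 7.60.

H = (0.00, 0.00) ✓; HP at 37.40° ✓; |HP| = 28.60 ✓; ∠HPF = 105.5° ✓; |PF| = 38.40 ✓; ∠(PF, FR) = 90.00° ✓; |FR| = 21.80 ✗.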